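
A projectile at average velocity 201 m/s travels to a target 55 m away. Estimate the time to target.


t = d/v = 55/201 = 0.2736 s

0.2736 s


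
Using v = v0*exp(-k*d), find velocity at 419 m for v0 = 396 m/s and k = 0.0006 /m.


v = v0*exp(-k*d) = 396*exp(-0.0006*419) = 308 m/s

308 m/s


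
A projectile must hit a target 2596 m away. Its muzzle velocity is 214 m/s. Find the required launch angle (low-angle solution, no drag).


sin(2*theta) = R*g/v0^2 = 2596*9.81/214^2 = 0.556091, theta = arcsin(0.556091)/2 = 16.89°

16.89 degrees


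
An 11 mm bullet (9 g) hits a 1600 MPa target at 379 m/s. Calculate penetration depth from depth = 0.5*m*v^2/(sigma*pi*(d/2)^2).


A = pi*(d/2)^2 = pi*(11/2)^2 = 95.0332 mm^2
E = 0.5*m*v^2 = 0.5*0.009*379^2 = 646.385 J
depth = E/(sigma*A) = 646.385 J / (1600 MPa * 95.0332 mm^2) = 646.385/(1600 * 95.0332) m = 0.00425104 m ≈ 4.251 mm

4.251 mm


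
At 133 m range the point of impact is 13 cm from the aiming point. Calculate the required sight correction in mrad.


1 mrad subtends 1 cm per 10 m of range, so adj = error_cm / (dist_m / 10) = 13 / (133/10) = 0.9774 mrad

0.9774 mrad


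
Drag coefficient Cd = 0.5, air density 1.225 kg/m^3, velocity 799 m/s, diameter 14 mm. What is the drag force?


A = pi*(d/2)^2 = pi*(14/2000)^2 = 1.53938e-04 m^2
Fd = 0.5*Cd*rho*A*v^2 = 0.5*0.5*1.225*1.53938e-04*799^2 = 30.1 N

30.1 N


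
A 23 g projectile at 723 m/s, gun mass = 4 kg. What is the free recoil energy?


v_r = m_p*v_p/m_gun = 0.023*723/4 = 4.15725 m/s, E_r = 0.5*m_gun*v_r^2 = 0.5*4*4.15725^2 = 34.57 J

34.57 J


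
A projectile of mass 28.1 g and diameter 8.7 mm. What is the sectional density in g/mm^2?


SD = m/d^2 = 28.1/8.7^2 = 0.3713 g/mm^2

0.3713 g/mm^2


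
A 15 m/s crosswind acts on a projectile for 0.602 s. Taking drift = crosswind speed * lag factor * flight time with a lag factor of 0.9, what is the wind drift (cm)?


drift = v_wind * lag * t = 15 * 0.9 * 0.602 = 8.127 m ≈ 812.7 cm

812.7 cm


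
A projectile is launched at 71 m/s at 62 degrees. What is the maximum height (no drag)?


H = (v0*sin(theta))^2 / (2g) = (71*sin(62°))^2 / (2*9.81) = 200.3 m

200.3 m


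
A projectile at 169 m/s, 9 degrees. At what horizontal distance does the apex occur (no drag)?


R = v0^2*sin(2*theta)/g = 169^2*sin(2*9°)/9.81 = 899.677 m
apex_dist = R/2 = 899.677/2 = 449.8 m

449.8 m


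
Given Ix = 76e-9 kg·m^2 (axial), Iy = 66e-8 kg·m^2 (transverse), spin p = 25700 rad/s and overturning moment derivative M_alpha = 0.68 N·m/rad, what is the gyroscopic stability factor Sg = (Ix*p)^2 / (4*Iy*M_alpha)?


Sg = Ix^2 * p^2 / (4 * Iy * M_alpha) = (76e-9)^2 * 25700^2 / (4 * 66e-8 * 0.68) = 2.125

2.125


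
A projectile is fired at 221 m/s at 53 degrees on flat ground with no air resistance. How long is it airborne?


T = 2*v0*sin(theta)/g = 2*221*sin(53°)/9.81 = 35.98 s

35.98 s


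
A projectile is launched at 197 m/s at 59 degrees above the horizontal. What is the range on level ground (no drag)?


R = v0^2 * sin(2*theta) / g = 197^2 * sin(2*59°) / 9.81 = 3493 m

3493 m


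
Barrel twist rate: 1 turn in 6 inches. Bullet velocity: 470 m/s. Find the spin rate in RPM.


twist_m = 6*0.0254 = 0.1524 m
spin = v/twist = 470/0.1524 = 3083.99 rev/s
RPM = spin*60 = 3083.99*60 ≈ 185039 RPM

185039 RPM


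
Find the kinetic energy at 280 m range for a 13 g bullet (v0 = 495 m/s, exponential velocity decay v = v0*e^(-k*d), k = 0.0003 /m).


v = v0*exp(-k*d) = 495*exp(-0.0003*280) = 455.118 m/s
E = 0.5*m*v^2 = 0.5*0.013*455.118^2 = 1346 J

1346 J


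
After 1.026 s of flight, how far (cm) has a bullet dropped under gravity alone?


drop = 0.5*g*t^2 = 0.5*9.81*1.026^2 = 5.16338 m ≈ 516.3 cm

516.3 cm


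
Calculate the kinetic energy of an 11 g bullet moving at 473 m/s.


E = 0.5*m*v^2 = 0.5*0.011*473^2 = 1231 J

1231 J


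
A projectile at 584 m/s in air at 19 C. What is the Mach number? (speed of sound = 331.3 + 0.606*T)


a = 331.3 + 0.606*(19) = 342.814 m/s
M = v/a = 584/342.814 = 1.704

1.704


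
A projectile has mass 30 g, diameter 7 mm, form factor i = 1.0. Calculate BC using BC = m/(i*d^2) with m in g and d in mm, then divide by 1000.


BC = m/(i*d^2*1000) = 30/(1.0 * 7^2 * 1000) = 0.0006122

0.0006122


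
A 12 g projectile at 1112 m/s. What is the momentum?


p = m*v = 0.012*1112 = 13.34 kg·m/s

13.34 kg·m/s


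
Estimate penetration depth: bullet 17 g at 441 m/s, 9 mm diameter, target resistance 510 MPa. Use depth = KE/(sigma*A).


A = pi*(d/2)^2 = pi*(9/2)^2 = 63.6173 mm^2
E = 0.5*m*v^2 = 0.5*0.017*441^2 = 1653.09 J
depth = E/(sigma*A) = 1653.09 J / (510 MPa * 63.6173 mm^2) = 1653.09/(510 * 63.6173) m = 0.0509508 m ≈ 50.95 mm

50.95 mm


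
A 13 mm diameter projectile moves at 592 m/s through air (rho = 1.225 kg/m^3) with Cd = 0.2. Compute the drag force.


A = pi*(d/2)^2 = pi*(13/2000)^2 = 1.32732e-04 m^2
Fd = 0.5*Cd*rho*A*v^2 = 0.5*0.2*1.225*1.32732e-04*592^2 = 5.698 N

5.698 N


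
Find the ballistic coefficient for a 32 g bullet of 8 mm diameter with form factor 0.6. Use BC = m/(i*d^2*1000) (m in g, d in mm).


BC = m/(i*d^2*1000) = 32/(0.6 * 8^2 * 1000) = 0.0008333

0.0008333


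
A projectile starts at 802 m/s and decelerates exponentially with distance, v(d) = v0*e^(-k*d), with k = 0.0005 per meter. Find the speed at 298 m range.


v = v0*exp(-k*d) = 802*exp(-0.0005*298) = 691 m/s

691 m/s


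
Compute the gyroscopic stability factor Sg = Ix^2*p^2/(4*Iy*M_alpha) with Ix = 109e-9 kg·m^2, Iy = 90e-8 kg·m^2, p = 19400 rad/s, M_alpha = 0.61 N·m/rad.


Sg = Ix^2 * p^2 / (4 * Iy * M_alpha) = (109e-9)^2 * 19400^2 / (4 * 90e-8 * 0.61) = 2.036

2.036


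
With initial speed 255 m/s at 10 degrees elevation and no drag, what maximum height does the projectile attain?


H = (v0*sin(theta))^2 / (2g) = (255*sin(10°))^2 / (2*9.81) = 99.94 m

99.94 m


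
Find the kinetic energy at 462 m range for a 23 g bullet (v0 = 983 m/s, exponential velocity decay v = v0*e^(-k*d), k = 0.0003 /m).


v = v0*exp(-k*d) = 983*exp(-0.0003*462) = 855.776 m/s
E = 0.5*m*v^2 = 0.5*0.023*855.776^2 = 8422 J

8422 J


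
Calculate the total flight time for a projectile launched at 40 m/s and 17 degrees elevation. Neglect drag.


T = 2*v0*sin(theta)/g = 2*40*sin(17°)/9.81 = 2.384 s

2.384 s


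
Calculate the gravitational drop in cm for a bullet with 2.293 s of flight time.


drop = 0.5*g*t^2 = 0.5*9.81*2.293^2 = 25.7897 m ≈ 2579 cm

2579 cm


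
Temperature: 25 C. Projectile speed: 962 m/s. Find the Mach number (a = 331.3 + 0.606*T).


a = 331.3 + 0.606*(25) = 346.45 m/s
M = v/a = 962/346.45 = 2.777

2.777


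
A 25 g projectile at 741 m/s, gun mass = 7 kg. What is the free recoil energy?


v_r = m_p*v_p/m_gun = 0.025*741/7 = 2.64643 m/s, E_r = 0.5*m_gun*v_r^2 = 0.5*7*2.64643^2 = 24.51 J

24.51 J


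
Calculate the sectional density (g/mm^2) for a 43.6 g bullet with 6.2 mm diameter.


SD = m/d^2 = 43.6/6.2^2 = 1.134 g/mm^2

1.134 g/mm^2


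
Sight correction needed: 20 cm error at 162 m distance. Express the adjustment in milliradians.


1 mrad subtends 1 cm per 10 m of range, so adj = error_cm / (dist_m / 10) = 20 / (162/10) = 1.235 mrad

1.235 mrad


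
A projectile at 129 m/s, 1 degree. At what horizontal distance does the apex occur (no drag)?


R = v0^2*sin(2*theta)/g = 129^2*sin(2*1°)/9.81 = 59.2011 m
apex_dist = R/2 = 59.2011/2 = 29.6 m

29.6 m


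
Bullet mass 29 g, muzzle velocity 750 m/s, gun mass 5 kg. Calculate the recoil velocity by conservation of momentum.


v_recoil = m_p * v_p / m_gun = 0.029 * 750 / 5 = 4.35 m/s

4.35 m/s


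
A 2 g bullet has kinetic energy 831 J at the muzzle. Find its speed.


v = sqrt(2*E/m) = sqrt(2*831/0.002) = 911.6 m/s

911.6 m/s


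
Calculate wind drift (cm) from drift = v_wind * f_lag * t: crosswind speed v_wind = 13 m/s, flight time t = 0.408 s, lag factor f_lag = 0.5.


drift = v_wind * lag * t = 13 * 0.5 * 0.408 = 2.652 m ≈ 265.2 cm

265.2 cm


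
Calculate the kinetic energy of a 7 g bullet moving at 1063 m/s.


E = 0.5*m*v^2 = 0.5*0.007*1063^2 = 3955 J

3955 J


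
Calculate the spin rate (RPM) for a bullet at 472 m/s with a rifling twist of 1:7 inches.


twist_m = 7*0.0254 = 0.1778 m
spin = v/twist = 472/0.1778 = 2654.668 rev/s
RPM = spin*60 = 2654.668*60 ≈ 159280 RPM

159280 RPM


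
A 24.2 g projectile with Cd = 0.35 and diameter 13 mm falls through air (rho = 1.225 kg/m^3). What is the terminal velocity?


A = pi*(d/2)^2 = pi*(13/2000)^2 = 1.32732e-04 m^2
vt = sqrt(2mg/(Cd*rho*A)) = sqrt(2*0.0242*9.81/(0.35 * 1.225 * 1.32732e-04)) = 91.34 m/s

91.34 m/s


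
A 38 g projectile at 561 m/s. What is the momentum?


p = m*v = 0.038*561 = 21.32 kg·m/s

21.32 kg·m/s


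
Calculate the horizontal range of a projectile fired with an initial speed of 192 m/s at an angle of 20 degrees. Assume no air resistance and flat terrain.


R = v0^2 * sin(2*theta) / g = 192^2 * sin(2*20°) / 9.81 = 2415 m

2415 m


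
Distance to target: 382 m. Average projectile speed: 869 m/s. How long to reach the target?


t = d/v = 382/869 = 0.4396 s

0.4396 s


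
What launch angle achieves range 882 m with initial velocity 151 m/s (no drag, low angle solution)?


sin(2*theta) = R*g/v0^2 = 882*9.81/151^2 = 0.379475, theta = arcsin(0.379475)/2 = 11.15°

11.15 degrees


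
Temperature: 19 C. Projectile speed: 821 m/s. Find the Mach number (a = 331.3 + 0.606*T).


a = 331.3 + 0.606*(19) = 342.814 m/s
M = v/a = 821/342.814 = 2.395

2.395


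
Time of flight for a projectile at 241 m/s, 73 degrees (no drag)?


T = 2*v0*sin(theta)/g = 2*241*sin(73°)/9.81 = 46.99 s

46.99 s


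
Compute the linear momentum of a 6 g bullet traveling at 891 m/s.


p = m*v = 0.006*891 = 5.346 kg·m/s

5.346 kg·m/s


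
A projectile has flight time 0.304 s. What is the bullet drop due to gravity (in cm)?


drop = 0.5*g*t^2 = 0.5*9.81*0.304^2 = 0.4533 m ≈ 45.33 cm

45.33 cm


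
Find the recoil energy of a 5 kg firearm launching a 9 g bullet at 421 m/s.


v_r = m_p*v_p/m_gun = 0.009*421/5 = 0.7578 m/s, E_r = 0.5*m_gun*v_r^2 = 0.5*5*0.7578^2 = 1.436 J

1.436 J


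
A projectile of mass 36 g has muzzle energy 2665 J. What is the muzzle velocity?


v = sqrt(2*E/m) = sqrt(2*2665/0.036) = 384.8 m/s

384.8 m/s


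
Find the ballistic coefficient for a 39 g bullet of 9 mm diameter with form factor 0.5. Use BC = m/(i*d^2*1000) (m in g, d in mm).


BC = m/(i*d^2*1000) = 39/(0.5 * 9^2 * 1000) = 0.000963

0.000963


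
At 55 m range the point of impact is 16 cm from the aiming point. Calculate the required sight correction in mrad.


1 mrad subtends 1 cm per 10 m of range, so adj = error_cm / (dist_m / 10) = 16 / (55/10) = 2.909 mrad

2.909 mrad


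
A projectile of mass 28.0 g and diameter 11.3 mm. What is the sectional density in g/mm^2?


SD = m/d^2 = 28.0/11.3^2 = 0.2193 g/mm^2

0.2193 g/mm^2


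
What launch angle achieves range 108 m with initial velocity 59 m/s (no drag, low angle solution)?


sin(2*theta) = R*g/v0^2 = 108*9.81/59^2 = 0.304361, theta = arcsin(0.304361)/2 = 8.86°

8.86 degrees


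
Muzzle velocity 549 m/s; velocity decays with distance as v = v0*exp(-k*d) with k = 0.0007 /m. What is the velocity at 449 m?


v = v0*exp(-k*d) = 549*exp(-0.0007*449) = 400.9 m/s

400.9 m/s


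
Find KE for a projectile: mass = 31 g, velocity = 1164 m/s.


E = 0.5*m*v^2 = 0.5*0.031*1164^2 = 21001 J

21001 J


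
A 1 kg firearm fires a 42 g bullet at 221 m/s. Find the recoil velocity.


v_recoil = m_p * v_p / m_gun = 0.042 * 221 / 1 = 9.282 m/s

9.282 m/s


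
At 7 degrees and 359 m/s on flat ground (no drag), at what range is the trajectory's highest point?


R = v0^2*sin(2*theta)/g = 359^2*sin(2*7°)/9.81 = 3178.3 m
apex_dist = R/2 = 3178.3/2 = 1589 m

1589 m


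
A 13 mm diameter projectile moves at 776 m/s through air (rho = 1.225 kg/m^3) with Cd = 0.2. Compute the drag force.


A = pi*(d/2)^2 = pi*(13/2000)^2 = 1.32732e-04 m^2
Fd = 0.5*Cd*rho*A*v^2 = 0.5*0.2*1.225*1.32732e-04*776^2 = 9.791 N

9.791 N


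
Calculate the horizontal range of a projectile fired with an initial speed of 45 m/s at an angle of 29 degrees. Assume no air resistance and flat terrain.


R = v0^2 * sin(2*theta) / g = 45^2 * sin(2*29°) / 9.81 = 175.1 m

175.1 m


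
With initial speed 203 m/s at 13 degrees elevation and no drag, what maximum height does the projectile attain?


H = (v0*sin(theta))^2 / (2g) = (203*sin(13°))^2 / (2*9.81) = 106.3 m

106.3 m


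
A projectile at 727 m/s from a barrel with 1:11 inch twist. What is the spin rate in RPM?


twist_m = 11*0.0254 = 0.2794 m
spin = v/twist = 727/0.2794 = 2602.004 rev/s
RPM = spin*60 = 2602.004*60 ≈ 156120 RPM

156120 RPM


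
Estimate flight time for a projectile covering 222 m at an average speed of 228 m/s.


t = d/v = 222/228 = 0.9737 s

0.9737 s


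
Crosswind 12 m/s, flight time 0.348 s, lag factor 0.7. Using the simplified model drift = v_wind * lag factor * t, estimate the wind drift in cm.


drift = v_wind * lag * t = 12 * 0.7 * 0.348 = 2.9232 m ≈ 292.3 cm

292.3 cm


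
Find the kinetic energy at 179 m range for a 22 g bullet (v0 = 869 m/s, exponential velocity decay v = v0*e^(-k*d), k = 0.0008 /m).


v = v0*exp(-k*d) = 869*exp(-0.0008*179) = 753.059 m/s
E = 0.5*m*v^2 = 0.5*0.022*753.059^2 = 6238 J

6238 J


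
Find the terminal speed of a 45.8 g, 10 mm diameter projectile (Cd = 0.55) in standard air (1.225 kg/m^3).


A = pi*(d/2)^2 = pi*(10/2000)^2 = 7.85398e-05 m^2
vt = sqrt(2mg/(Cd*rho*A)) = sqrt(2*0.0458*9.81/(0.55 * 1.225 * 7.85398e-05)) = 130.3 m/s

130.3 m/s


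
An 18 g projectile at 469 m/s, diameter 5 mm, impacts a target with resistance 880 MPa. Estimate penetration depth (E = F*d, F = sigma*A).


A = pi*(d/2)^2 = pi*(5/2)^2 = 19.635 mm^2
E = 0.5*m*v^2 = 0.5*0.018*469^2 = 1979.65 J
depth = E/(sigma*A) = 1979.65 J / (880 MPa * 19.635 mm^2) = 1979.65/(880 * 19.635) m = 0.114571 m ≈ 114.6 mm

114.6 mm


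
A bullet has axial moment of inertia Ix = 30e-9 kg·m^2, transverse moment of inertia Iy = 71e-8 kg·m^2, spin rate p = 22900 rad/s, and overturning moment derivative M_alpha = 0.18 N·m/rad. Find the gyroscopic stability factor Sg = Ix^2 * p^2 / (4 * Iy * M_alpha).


Sg = Ix^2 * p^2 / (4 * Iy * M_alpha) = (30e-9)^2 * 22900^2 / (4 * 71e-8 * 0.18) = 0.9233

0.9233


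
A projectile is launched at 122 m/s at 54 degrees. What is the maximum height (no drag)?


H = (v0*sin(theta))^2 / (2g) = (122*sin(54°))^2 / (2*9.81) = 496.5 m

496.5 m


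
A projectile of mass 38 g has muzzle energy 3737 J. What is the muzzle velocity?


v = sqrt(2*E/m) = sqrt(2*3737/0.038) = 443.5 m/s

443.5 m/s


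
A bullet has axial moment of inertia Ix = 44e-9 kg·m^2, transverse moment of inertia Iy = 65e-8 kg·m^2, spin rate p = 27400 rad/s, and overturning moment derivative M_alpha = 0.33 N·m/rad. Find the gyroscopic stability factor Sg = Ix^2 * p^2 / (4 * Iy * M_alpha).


Sg = Ix^2 * p^2 / (4 * Iy * M_alpha) = (44e-9)^2 * 27400^2 / (4 * 65e-8 * 0.33) = 1.694

1.694


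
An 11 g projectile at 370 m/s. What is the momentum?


p = m*v = 0.011*370 = 4.07 kg·m/s

4.07 kg·m/s


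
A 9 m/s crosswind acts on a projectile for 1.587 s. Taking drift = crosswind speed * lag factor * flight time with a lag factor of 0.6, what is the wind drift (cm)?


drift = v_wind * lag * t = 9 * 0.6 * 1.587 = 8.5698 m ≈ 857 cm

857 cm


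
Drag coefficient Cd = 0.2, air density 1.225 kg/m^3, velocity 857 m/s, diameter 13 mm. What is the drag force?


A = pi*(d/2)^2 = pi*(13/2000)^2 = 1.32732e-04 m^2
Fd = 0.5*Cd*rho*A*v^2 = 0.5*0.2*1.225*1.32732e-04*857^2 = 11.94 N

11.94 N


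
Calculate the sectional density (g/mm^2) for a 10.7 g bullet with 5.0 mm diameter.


SD = m/d^2 = 10.7/5.0^2 = 0.428 g/mm^2

0.428 g/mm^2


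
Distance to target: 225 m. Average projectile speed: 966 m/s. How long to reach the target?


t = d/v = 225/966 = 0.2329 s

0.2329 s


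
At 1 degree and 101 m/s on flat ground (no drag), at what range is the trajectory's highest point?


R = v0^2*sin(2*theta)/g = 101^2*sin(2*1°)/9.81 = 36.2905 m
apex_dist = R/2 = 36.2905/2 = 18.15 m

18.15 m


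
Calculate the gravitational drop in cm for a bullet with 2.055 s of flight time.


drop = 0.5*g*t^2 = 0.5*9.81*2.055^2 = 20.7139 m ≈ 2071 cm

2071 cm


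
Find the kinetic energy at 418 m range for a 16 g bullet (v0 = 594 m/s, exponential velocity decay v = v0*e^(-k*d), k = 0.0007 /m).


v = v0*exp(-k*d) = 594*exp(-0.0007*418) = 443.314 m/s
E = 0.5*m*v^2 = 0.5*0.016*443.314^2 = 1572 J

1572 J


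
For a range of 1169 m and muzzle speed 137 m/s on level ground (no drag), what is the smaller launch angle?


sin(2*theta) = R*g/v0^2 = 1169*9.81/137^2 = 0.611002, theta = arcsin(0.611002)/2 = 18.83°

18.83 degrees


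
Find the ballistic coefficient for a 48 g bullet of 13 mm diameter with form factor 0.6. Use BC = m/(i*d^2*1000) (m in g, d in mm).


BC = m/(i*d^2*1000) = 48/(0.6 * 13^2 * 1000) = 0.0004734

0.0004734


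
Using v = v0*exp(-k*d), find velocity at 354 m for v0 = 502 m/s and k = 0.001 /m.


v = v0*exp(-k*d) = 502*exp(-0.001*354) = 352.3 m/s

352.3 m/s


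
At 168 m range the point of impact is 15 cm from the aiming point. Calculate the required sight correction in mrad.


1 mrad subtends 1 cm per 10 m of range, so adj = error_cm / (dist_m / 10) = 15 / (168/10) = 0.8929 mrad

0.8929 mrad


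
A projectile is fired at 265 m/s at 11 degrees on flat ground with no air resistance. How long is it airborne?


T = 2*v0*sin(theta)/g = 2*265*sin(11°)/9.81 = 10.31 s

10.31 s


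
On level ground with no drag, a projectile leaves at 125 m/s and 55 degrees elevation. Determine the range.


R = v0^2 * sin(2*theta) / g = 125^2 * sin(2*55°) / 9.81 = 1497 m

1497 m


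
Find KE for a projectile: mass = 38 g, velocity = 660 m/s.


E = 0.5*m*v^2 = 0.5*0.038*660^2 = 8276 J

8276 J


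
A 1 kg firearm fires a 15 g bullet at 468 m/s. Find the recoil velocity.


v_recoil = m_p * v_p / m_gun = 0.015 * 468 / 1 = 7.02 m/s

7.02 m/s


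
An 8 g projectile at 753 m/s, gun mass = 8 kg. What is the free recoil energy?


v_r = m_p*v_p/m_gun = 0.008*753/8 = 0.753 m/s, E_r = 0.5*m_gun*v_r^2 = 0.5*8*0.753^2 = 2.268 J

2.268 J


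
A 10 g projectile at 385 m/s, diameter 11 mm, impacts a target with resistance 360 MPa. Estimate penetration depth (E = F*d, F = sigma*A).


A = pi*(d/2)^2 = pi*(11/2)^2 = 95.0332 mm^2
E = 0.5*m*v^2 = 0.5*0.01*385^2 = 741.125 J
depth = E/(sigma*A) = 741.125 J / (360 MPa * 95.0332 mm^2) = 741.125/(360 * 95.0332) m = 0.0216628 m ≈ 21.66 mm

21.66 mm


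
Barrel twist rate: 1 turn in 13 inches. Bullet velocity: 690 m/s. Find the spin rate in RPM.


twist_m = 13*0.0254 = 0.3302 m
spin = v/twist = 690/0.3302 = 2089.643 rev/s
RPM = spin*60 = 2089.643*60 ≈ 125379 RPM

125379 RPM


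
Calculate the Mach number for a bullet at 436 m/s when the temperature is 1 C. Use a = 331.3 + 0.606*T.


a = 331.3 + 0.606*(1) = 331.906 m/s
M = v/a = 436/331.906 = 1.314

1.314


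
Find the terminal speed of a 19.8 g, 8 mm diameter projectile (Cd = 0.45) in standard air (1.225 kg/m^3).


A = pi*(d/2)^2 = pi*(8/2000)^2 = 5.02655e-05 m^2
vt = sqrt(2mg/(Cd*rho*A)) = sqrt(2*0.0198*9.81/(0.45 * 1.225 * 5.02655e-05)) = 118.4 m/s

118.4 m/s


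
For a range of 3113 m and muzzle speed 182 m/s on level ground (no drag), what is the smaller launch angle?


sin(2*theta) = R*g/v0^2 = 3113*9.81/182^2 = 0.921946, theta = arcsin(0.921946)/2 = 33.61°

33.61 degrees


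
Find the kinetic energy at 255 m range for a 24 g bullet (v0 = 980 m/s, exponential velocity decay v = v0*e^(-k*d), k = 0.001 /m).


v = v0*exp(-k*d) = 980*exp(-0.001*255) = 759.418 m/s
E = 0.5*m*v^2 = 0.5*0.024*759.418^2 = 6921 J

6921 J


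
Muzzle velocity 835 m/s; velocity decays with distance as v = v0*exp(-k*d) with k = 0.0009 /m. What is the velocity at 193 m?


v = v0*exp(-k*d) = 835*exp(-0.0009*193) = 701.9 m/s

701.9 m/s


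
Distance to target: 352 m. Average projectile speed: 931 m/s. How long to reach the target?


t = d/v = 352/931 = 0.3781 s

0.3781 s


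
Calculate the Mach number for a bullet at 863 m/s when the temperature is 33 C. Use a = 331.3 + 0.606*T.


a = 331.3 + 0.606*(33) = 351.298 m/s
M = v/a = 863/351.298 = 2.457

2.457


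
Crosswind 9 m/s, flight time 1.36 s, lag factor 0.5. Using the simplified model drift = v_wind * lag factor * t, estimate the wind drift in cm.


drift = v_wind * lag * t = 9 * 0.5 * 1.36 = 6.12 m ≈ 612 cm

612 cm


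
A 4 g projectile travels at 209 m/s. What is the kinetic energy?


E = 0.5*m*v^2 = 0.5*0.004*209^2 = 87.36 J

87.36 J


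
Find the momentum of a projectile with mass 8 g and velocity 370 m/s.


p = m*v = 0.008*370 = 2.96 kg·m/s

2.96 kg·m/s


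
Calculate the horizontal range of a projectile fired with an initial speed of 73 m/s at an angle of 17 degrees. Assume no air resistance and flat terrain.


R = v0^2 * sin(2*theta) / g = 73^2 * sin(2*17°) / 9.81 = 303.8 m

303.8 m


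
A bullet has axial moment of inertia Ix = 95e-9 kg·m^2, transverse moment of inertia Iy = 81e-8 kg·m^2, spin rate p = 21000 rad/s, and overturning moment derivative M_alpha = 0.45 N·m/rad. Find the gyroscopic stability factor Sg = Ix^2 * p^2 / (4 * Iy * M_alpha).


Sg = Ix^2 * p^2 / (4 * Iy * M_alpha) = (95e-9)^2 * 21000^2 / (4 * 81e-8 * 0.45) = 2.73

2.73


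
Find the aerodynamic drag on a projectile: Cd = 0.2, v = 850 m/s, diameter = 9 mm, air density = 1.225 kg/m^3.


A = pi*(d/2)^2 = pi*(9/2000)^2 = 6.36173e-05 m^2
Fd = 0.5*Cd*rho*A*v^2 = 0.5*0.2*1.225*6.36173e-05*850^2 = 5.631 N

5.631 N


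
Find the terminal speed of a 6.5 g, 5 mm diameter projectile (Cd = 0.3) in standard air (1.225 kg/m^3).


A = pi*(d/2)^2 = pi*(5/2000)^2 = 1.96350e-05 m^2
vt = sqrt(2mg/(Cd*rho*A)) = sqrt(2*0.0065*9.81/(0.3 * 1.225 * 1.96350e-05)) = 132.9 m/s

132.9 m/s


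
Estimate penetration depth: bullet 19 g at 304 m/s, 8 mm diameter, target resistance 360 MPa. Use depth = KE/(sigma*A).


A = pi*(d/2)^2 = pi*(8/2)^2 = 50.2655 mm^2
E = 0.5*m*v^2 = 0.5*0.019*304^2 = 877.952 J
depth = E/(sigma*A) = 877.952 J / (360 MPa * 50.2655 mm^2) = 877.952/(360 * 50.2655) m = 0.0485175 m ≈ 48.52 mm

48.52 mm


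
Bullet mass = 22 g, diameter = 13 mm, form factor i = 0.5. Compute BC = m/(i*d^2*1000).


BC = m/(i*d^2*1000) = 22/(0.5 * 13^2 * 1000) = 0.0002604

0.0002604


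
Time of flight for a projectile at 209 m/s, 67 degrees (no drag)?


T = 2*v0*sin(theta)/g = 2*209*sin(67°)/9.81 = 39.22 s

39.22 s


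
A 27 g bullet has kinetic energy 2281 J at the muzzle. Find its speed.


v = sqrt(2*E/m) = sqrt(2*2281/0.027) = 411.1 m/s

411.1 m/s


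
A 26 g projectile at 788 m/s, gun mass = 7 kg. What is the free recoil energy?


v_r = m_p*v_p/m_gun = 0.026*788/7 = 2.92686 m/s, E_r = 0.5*m_gun*v_r^2 = 0.5*7*2.92686^2 = 29.98 J

29.98 J


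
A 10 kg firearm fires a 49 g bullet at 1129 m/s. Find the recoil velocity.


v_recoil = m_p * v_p / m_gun = 0.049 * 1129 / 10 = 5.532 m/s

5.532 m/s


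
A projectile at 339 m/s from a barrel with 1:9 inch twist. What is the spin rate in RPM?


twist_m = 9*0.0254 = 0.2286 m
spin = v/twist = 339/0.2286 = 1482.94 rev/s
RPM = spin*60 = 1482.94*60 ≈ 88976 RPM

88976 RPM


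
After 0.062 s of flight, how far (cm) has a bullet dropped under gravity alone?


drop = 0.5*g*t^2 = 0.5*9.81*0.062^2 = 0.0188548 m ≈ 1.885 cm

1.885 cm


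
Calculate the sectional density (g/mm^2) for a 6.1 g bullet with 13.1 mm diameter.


SD = m/d^2 = 6.1/13.1^2 = 0.03555 g/mm^2

0.03555 g/mm^2


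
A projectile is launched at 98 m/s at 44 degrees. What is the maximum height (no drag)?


H = (v0*sin(theta))^2 / (2g) = (98*sin(44°))^2 / (2*9.81) = 236.2 m

236.2 m


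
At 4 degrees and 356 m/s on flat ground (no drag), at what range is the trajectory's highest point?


R = v0^2*sin(2*theta)/g = 356^2*sin(2*4°)/9.81 = 1797.99 m
apex_dist = R/2 = 1797.99/2 = 899 m

899 m


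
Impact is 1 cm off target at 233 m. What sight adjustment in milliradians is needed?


1 mrad subtends 1 cm per 10 m of range, so adj = error_cm / (dist_m / 10) = 1 / (233/10) = 0.04292 mrad

0.04292 mrad


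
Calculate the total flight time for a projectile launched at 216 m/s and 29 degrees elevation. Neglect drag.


T = 2*v0*sin(theta)/g = 2*216*sin(29°)/9.81 = 21.35 s

21.35 s


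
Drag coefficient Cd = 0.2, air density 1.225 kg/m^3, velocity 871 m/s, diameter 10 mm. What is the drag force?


A = pi*(d/2)^2 = pi*(10/2000)^2 = 7.85398e-05 m^2
Fd = 0.5*Cd*rho*A*v^2 = 0.5*0.2*1.225*7.85398e-05*871^2 = 7.299 N

7.299 N


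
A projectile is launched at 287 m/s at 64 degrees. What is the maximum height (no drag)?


H = (v0*sin(theta))^2 / (2g) = (287*sin(64°))^2 / (2*9.81) = 3391 m

3391 m


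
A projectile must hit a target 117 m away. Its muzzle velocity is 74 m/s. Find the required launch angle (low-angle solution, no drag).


sin(2*theta) = R*g/v0^2 = 117*9.81/74^2 = 0.2096, theta = arcsin(0.2096)/2 = 6.049°

6.049 degrees


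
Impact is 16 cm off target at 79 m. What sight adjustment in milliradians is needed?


1 mrad subtends 1 cm per 10 m of range, so adj = error_cm / (dist_m / 10) = 16 / (79/10) = 2.025 mrad

2.025 mrad


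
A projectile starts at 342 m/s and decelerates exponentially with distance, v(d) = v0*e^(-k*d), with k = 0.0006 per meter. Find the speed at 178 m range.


v = v0*exp(-k*d) = 342*exp(-0.0006*178) = 307.4 m/s

307.4 m/s


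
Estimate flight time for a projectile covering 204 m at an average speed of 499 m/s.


t = d/v = 204/499 = 0.4088 s

0.4088 s


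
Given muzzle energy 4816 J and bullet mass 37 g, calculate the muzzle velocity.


v = sqrt(2*E/m) = sqrt(2*4816/0.037) = 510.2 m/s

510.2 m/s


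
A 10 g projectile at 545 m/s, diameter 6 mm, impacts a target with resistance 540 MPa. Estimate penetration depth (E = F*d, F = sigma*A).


A = pi*(d/2)^2 = pi*(6/2)^2 = 28.2743 mm^2
E = 0.5*m*v^2 = 0.5*0.01*545^2 = 1485.12 J
depth = E/(sigma*A) = 1485.12 J / (540 MPa * 28.2743 mm^2) = 1485.12/(540 * 28.2743) m = 0.0972695 m ≈ 97.27 mm

97.27 mm


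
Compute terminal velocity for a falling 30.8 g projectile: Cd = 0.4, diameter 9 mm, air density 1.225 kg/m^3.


A = pi*(d/2)^2 = pi*(9/2000)^2 = 6.36173e-05 m^2
vt = sqrt(2mg/(Cd*rho*A)) = sqrt(2*0.0308*9.81/(0.4 * 1.225 * 6.36173e-05)) = 139.2 m/s

139.2 m/s


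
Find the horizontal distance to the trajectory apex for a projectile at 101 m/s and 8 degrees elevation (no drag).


R = v0^2*sin(2*theta)/g = 101^2*sin(2*8°)/9.81 = 286.624 m
apex_dist = R/2 = 286.624/2 = 143.3 m

143.3 m


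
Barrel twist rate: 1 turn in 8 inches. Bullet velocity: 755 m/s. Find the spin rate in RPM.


twist_m = 8*0.0254 = 0.2032 m
spin = v/twist = 755/0.2032 = 3715.551 rev/s
RPM = spin*60 = 3715.551*60 ≈ 222933 RPM

222933 RPM


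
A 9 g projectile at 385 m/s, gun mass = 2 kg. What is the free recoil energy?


v_r = m_p*v_p/m_gun = 0.009*385/2 = 1.7325 m/s, E_r = 0.5*m_gun*v_r^2 = 0.5*2*1.7325^2 = 3.002 J

3.002 J


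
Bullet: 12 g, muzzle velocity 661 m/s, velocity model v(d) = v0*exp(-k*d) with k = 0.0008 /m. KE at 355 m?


v = v0*exp(-k*d) = 661*exp(-0.0008*355) = 497.579 m/s
E = 0.5*m*v^2 = 0.5*0.012*497.579^2 = 1486 J

1486 J


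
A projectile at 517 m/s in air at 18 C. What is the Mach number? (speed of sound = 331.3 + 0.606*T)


a = 331.3 + 0.606*(18) = 342.208 m/s
M = v/a = 517/342.208 = 1.511

1.511


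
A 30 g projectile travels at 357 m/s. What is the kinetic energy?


E = 0.5*m*v^2 = 0.5*0.03*357^2 = 1912 J

1912 J


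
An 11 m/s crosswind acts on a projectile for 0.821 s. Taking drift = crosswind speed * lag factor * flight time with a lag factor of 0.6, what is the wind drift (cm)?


drift = v_wind * lag * t = 11 * 0.6 * 0.821 = 5.4186 m ≈ 541.9 cm

541.9 cm


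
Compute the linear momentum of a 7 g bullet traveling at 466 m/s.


p = m*v = 0.007*466 = 3.262 kg·m/s

3.262 kg·m/s


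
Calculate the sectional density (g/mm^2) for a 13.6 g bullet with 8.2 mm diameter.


SD = m/d^2 = 13.6/8.2^2 = 0.2023 g/mm^2

0.2023 g/mm^2


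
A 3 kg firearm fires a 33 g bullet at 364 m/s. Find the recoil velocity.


v_recoil = m_p * v_p / m_gun = 0.033 * 364 / 3 = 4.004 m/s

4.004 m/s


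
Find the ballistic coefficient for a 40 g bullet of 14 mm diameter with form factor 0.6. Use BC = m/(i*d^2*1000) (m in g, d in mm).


BC = m/(i*d^2*1000) = 40/(0.6 * 14^2 * 1000) = 0.0003401

0.0003401


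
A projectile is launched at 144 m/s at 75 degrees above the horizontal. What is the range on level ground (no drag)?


R = v0^2 * sin(2*theta) / g = 144^2 * sin(2*75°) / 9.81 = 1057 m

1057 m


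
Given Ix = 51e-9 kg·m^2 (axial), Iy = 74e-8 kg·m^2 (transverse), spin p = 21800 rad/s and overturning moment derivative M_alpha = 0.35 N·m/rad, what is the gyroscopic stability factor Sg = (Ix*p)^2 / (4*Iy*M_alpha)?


Sg = Ix^2 * p^2 / (4 * Iy * M_alpha) = (51e-9)^2 * 21800^2 / (4 * 74e-8 * 0.35) = 1.193

1.193


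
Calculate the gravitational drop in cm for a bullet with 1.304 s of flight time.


drop = 0.5*g*t^2 = 0.5*9.81*1.304^2 = 8.34054 m ≈ 834.1 cm

834.1 cm


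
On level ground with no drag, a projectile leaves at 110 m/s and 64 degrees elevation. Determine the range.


R = v0^2 * sin(2*theta) / g = 110^2 * sin(2*64°) / 9.81 = 972 m

972 m


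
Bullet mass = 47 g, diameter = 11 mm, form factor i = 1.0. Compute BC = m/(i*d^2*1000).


BC = m/(i*d^2*1000) = 47/(1.0 * 11^2 * 1000) = 0.0003884

0.0003884


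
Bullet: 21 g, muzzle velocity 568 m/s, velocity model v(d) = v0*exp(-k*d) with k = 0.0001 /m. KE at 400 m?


v = v0*exp(-k*d) = 568*exp(-0.0001*400) = 545.728 m/s
E = 0.5*m*v^2 = 0.5*0.021*545.728^2 = 3127 J

3127 J


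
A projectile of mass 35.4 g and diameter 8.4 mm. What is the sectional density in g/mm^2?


SD = m/d^2 = 35.4/8.4^2 = 0.5017 g/mm^2

0.5017 g/mm^2


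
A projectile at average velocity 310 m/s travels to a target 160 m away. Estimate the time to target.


t = d/v = 160/310 = 0.5161 s

0.5161 s


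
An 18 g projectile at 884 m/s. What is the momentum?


p = m*v = 0.018*884 = 15.91 kg·m/s

15.91 kg·m/s


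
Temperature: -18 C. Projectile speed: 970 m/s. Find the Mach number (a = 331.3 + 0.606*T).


a = 331.3 + 0.606*(-18) = 320.392 m/s
M = v/a = 970/320.392 = 3.028

3.028


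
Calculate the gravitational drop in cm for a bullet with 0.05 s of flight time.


drop = 0.5*g*t^2 = 0.5*9.81*0.05^2 = 0.0122625 m ≈ 1.226 cm

1.226 cm


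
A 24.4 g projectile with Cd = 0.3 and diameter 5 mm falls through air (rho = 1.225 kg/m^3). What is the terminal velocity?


A = pi*(d/2)^2 = pi*(5/2000)^2 = 1.96350e-05 m^2
vt = sqrt(2mg/(Cd*rho*A)) = sqrt(2*0.0244*9.81/(0.3 * 1.225 * 1.96350e-05)) = 257.6 m/s

257.6 m/s


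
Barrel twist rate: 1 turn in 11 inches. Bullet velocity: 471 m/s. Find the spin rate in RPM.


twist_m = 11*0.0254 = 0.2794 m
spin = v/twist = 471/0.2794 = 1685.755 rev/s
RPM = spin*60 = 1685.755*60 ≈ 101145 RPM

101145 RPM


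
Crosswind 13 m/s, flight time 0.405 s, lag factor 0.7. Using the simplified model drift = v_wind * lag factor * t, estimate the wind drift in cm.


drift = v_wind * lag * t = 13 * 0.7 * 0.405 = 3.6855 m ≈ 368.6 cm

368.6 cm


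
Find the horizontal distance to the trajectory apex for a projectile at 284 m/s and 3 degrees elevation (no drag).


R = v0^2*sin(2*theta)/g = 284^2*sin(2*3°)/9.81 = 859.414 m
apex_dist = R/2 = 859.414/2 = 429.7 m

429.7 m


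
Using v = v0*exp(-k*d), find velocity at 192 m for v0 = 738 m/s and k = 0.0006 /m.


v = v0*exp(-k*d) = 738*exp(-0.0006*192) = 657.7 m/s

657.7 m/s


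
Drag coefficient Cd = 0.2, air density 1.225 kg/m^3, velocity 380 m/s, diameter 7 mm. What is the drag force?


A = pi*(d/2)^2 = pi*(7/2000)^2 = 3.84845e-05 m^2
Fd = 0.5*Cd*rho*A*v^2 = 0.5*0.2*1.225*3.84845e-05*380^2 = 0.6808 N

0.6808 N


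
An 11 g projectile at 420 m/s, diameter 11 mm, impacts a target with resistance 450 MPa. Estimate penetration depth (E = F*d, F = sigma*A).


A = pi*(d/2)^2 = pi*(11/2)^2 = 95.0332 mm^2
E = 0.5*m*v^2 = 0.5*0.011*420^2 = 970.2 J
depth = E/(sigma*A) = 970.2 J / (450 MPa * 95.0332 mm^2) = 970.2/(450 * 95.0332) m = 0.0226868 m ≈ 22.69 mm

22.69 mm


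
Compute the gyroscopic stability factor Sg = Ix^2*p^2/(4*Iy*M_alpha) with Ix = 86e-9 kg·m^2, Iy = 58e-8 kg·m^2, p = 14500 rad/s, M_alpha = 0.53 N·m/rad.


Sg = Ix^2 * p^2 / (4 * Iy * M_alpha) = (86e-9)^2 * 14500^2 / (4 * 58e-8 * 0.53) = 1.265

1.265


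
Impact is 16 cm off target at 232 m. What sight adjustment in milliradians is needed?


1 mrad subtends 1 cm per 10 m of range, so adj = error_cm / (dist_m / 10) = 16 / (232/10) = 0.6897 mrad

0.6897 mrad


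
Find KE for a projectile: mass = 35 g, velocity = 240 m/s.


E = 0.5*m*v^2 = 0.5*0.035*240^2 = 1008 J

1008 J


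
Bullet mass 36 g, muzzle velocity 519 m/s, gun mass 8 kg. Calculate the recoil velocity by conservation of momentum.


v_recoil = m_p * v_p / m_gun = 0.036 * 519 / 8 = 2.335 m/s

2.335 m/s


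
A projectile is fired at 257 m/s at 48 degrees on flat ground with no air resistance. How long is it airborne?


T = 2*v0*sin(theta)/g = 2*257*sin(48°)/9.81 = 38.94 s

38.94 s


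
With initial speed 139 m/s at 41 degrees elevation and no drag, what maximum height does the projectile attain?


H = (v0*sin(theta))^2 / (2g) = (139*sin(41°))^2 / (2*9.81) = 423.9 m

423.9 m


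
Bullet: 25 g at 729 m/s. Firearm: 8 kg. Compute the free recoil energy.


v_r = m_p*v_p/m_gun = 0.025*729/8 = 2.27813 m/s, E_r = 0.5*m_gun*v_r^2 = 0.5*8*2.27813^2 = 20.76 J

20.76 J


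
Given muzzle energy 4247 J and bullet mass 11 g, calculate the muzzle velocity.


v = sqrt(2*E/m) = sqrt(2*4247/0.011) = 878.7 m/s

878.7 m/s


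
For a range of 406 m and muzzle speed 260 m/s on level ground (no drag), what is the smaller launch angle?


sin(2*theta) = R*g/v0^2 = 406*9.81/260^2 = 0.058918, theta = arcsin(0.058918)/2 = 1.689°

1.689 degrees


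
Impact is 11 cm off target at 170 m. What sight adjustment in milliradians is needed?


1 mrad subtends 1 cm per 10 m of range, so adj = error_cm / (dist_m / 10) = 11 / (170/10) = 0.6471 mrad

0.6471 mrad


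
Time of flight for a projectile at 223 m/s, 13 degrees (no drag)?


T = 2*v0*sin(theta)/g = 2*223*sin(13°)/9.81 = 10.23 s

10.23 s


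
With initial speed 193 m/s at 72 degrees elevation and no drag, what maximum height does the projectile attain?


H = (v0*sin(theta))^2 / (2g) = (193*sin(72°))^2 / (2*9.81) = 1717 m

1717 m


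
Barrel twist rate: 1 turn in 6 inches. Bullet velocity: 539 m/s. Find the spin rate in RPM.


twist_m = 6*0.0254 = 0.1524 m
spin = v/twist = 539/0.1524 = 3536.745 rev/s
RPM = spin*60 = 3536.745*60 ≈ 212205 RPM

212205 RPM


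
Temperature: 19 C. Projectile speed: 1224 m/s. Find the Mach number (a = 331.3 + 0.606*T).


a = 331.3 + 0.606*(19) = 342.814 m/s
M = v/a = 1224/342.814 = 3.57

3.57


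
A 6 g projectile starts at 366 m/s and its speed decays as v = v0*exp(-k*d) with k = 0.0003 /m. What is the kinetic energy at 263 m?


v = v0*exp(-k*d) = 366*exp(-0.0003*263) = 338.232 m/s
E = 0.5*m*v^2 = 0.5*0.006*338.232^2 = 343.2 J

343.2 J


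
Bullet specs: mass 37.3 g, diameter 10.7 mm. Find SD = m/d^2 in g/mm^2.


SD = m/d^2 = 37.3/10.7^2 = 0.3258 g/mm^2

0.3258 g/mm^2


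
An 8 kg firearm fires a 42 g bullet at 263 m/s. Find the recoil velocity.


v_recoil = m_p * v_p / m_gun = 0.042 * 263 / 8 = 1.381 m/s

1.381 m/s


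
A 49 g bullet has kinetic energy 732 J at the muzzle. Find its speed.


v = sqrt(2*E/m) = sqrt(2*732/0.049) = 172.9 m/s

172.9 m/s


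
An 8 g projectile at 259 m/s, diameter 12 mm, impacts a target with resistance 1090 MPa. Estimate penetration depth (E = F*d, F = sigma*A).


A = pi*(d/2)^2 = pi*(12/2)^2 = 113.097 mm^2
E = 0.5*m*v^2 = 0.5*0.008*259^2 = 268.324 J
depth = E/(sigma*A) = 268.324 J / (1090 MPa * 113.097 mm^2) = 268.324/(1090 * 113.097) m = 0.00217661 m ≈ 2.177 mm

2.177 mm


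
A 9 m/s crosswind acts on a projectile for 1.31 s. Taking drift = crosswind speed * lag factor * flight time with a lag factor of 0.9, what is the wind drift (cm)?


drift = v_wind * lag * t = 9 * 0.9 * 1.31 = 10.611 m ≈ 1061 cm

1061 cm


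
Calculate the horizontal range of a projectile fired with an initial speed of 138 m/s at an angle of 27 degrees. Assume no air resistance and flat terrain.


R = v0^2 * sin(2*theta) / g = 138^2 * sin(2*27°) / 9.81 = 1571 m

1571 m


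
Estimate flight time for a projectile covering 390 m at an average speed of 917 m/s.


t = d/v = 390/917 = 0.4253 s

0.4253 s


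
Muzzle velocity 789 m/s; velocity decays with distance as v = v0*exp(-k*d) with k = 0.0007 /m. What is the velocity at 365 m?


v = v0*exp(-k*d) = 789*exp(-0.0007*365) = 611.1 m/s

611.1 m/s


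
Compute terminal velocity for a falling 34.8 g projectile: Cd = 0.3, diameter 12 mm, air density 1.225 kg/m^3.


A = pi*(d/2)^2 = pi*(12/2000)^2 = 1.13097e-04 m^2
vt = sqrt(2mg/(Cd*rho*A)) = sqrt(2*0.0348*9.81/(0.3 * 1.225 * 1.13097e-04)) = 128.2 m/s

128.2 m/s


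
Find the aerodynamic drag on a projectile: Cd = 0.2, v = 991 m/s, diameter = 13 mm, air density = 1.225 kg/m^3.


A = pi*(d/2)^2 = pi*(13/2000)^2 = 1.32732e-04 m^2
Fd = 0.5*Cd*rho*A*v^2 = 0.5*0.2*1.225*1.32732e-04*991^2 = 15.97 N

15.97 N


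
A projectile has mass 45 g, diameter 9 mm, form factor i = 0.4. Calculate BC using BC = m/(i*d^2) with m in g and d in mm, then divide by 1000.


BC = m/(i*d^2*1000) = 45/(0.4 * 9^2 * 1000) = 0.001389

0.001389


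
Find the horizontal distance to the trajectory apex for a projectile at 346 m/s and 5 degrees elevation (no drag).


R = v0^2*sin(2*theta)/g = 346^2*sin(2*5°)/9.81 = 2119.11 m
apex_dist = R/2 = 2119.11/2 = 1060 m

1060 m


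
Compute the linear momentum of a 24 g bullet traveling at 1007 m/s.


p = m*v = 0.024*1007 = 24.17 kg·m/s

24.17 kg·m/s


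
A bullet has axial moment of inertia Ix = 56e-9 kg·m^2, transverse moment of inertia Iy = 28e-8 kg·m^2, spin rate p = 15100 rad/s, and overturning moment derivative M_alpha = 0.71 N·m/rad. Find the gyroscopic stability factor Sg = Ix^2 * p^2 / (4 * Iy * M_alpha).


Sg = Ix^2 * p^2 / (4 * Iy * M_alpha) = (56e-9)^2 * 15100^2 / (4 * 28e-8 * 0.71) = 0.8992

0.8992


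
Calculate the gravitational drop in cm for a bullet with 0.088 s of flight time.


drop = 0.5*g*t^2 = 0.5*9.81*0.088^2 = 0.0379843 m ≈ 3.798 cm

3.798 cm


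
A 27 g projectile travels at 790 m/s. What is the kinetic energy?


E = 0.5*m*v^2 = 0.5*0.027*790^2 = 8425 J

8425 J


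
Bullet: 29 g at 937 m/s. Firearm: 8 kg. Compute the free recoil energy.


v_r = m_p*v_p/m_gun = 0.029*937/8 = 3.39663 m/s, E_r = 0.5*m_gun*v_r^2 = 0.5*8*3.39663^2 = 46.15 J

46.15 J


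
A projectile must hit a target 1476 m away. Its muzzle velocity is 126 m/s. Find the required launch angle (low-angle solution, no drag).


sin(2*theta) = R*g/v0^2 = 1476*9.81/126^2 = 0.912041, theta = arcsin(0.912041)/2 = 32.89°

32.89 degrees


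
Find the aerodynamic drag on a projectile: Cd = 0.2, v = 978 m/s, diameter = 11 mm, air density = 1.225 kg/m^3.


A = pi*(d/2)^2 = pi*(11/2000)^2 = 9.50332e-05 m^2
Fd = 0.5*Cd*rho*A*v^2 = 0.5*0.2*1.225*9.50332e-05*978^2 = 11.13 N

11.13 N
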